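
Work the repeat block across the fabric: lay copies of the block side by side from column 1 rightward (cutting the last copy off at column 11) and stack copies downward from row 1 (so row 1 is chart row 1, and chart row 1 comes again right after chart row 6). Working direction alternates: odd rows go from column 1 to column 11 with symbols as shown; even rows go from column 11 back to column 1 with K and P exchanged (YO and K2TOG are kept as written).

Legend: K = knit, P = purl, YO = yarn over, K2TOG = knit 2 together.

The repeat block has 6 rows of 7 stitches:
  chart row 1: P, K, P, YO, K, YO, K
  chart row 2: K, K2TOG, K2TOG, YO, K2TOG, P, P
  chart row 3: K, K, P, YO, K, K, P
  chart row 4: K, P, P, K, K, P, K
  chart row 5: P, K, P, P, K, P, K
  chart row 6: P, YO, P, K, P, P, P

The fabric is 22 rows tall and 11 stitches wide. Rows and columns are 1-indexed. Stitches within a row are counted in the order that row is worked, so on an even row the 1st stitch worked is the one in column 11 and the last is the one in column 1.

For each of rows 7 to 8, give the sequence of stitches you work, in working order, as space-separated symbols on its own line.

Row 7: chart row 1, RS - tile across columns 1-11 and work as-is.
Row 8: chart row 2, WS - tiled (columns 1-11): K K2TOG K2TOG YO K2TOG P P K K2TOG K2TOG YO; work from column 11 back to 1 with K<->P swapped.

== ROWS AS WORKED ==
P K P YO K YO K P K P YO
YO K2TOG K2TOG P K K K2TOG YO K2TOG K2TOG P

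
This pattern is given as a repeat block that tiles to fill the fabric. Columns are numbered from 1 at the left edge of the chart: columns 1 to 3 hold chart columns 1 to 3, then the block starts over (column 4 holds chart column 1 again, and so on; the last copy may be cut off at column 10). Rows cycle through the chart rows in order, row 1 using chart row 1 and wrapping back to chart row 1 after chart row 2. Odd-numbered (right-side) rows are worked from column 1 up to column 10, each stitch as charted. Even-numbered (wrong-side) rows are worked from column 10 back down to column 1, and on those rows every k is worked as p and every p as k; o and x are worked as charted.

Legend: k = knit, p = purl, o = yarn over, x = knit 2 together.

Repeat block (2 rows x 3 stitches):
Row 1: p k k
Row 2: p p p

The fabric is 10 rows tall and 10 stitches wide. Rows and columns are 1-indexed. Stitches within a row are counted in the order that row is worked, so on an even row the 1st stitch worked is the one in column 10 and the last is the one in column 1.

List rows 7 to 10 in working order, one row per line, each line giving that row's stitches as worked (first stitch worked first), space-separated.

Row 7: chart row 1, RS - tile across columns 1-10 and work as-is.
Row 8: chart row 2, WS - tiled (columns 1-10): p p p p p p p p p p; work from column 10 back to 1 with k<->p swapped.
Row 9: chart row 1, RS - tile across columns 1-10 and work as-is.
Row 10: chart row 2, WS - tiled (columns 1-10): p p p p p p p p p p; work from column 10 back to 1 with k<->p swapped.

Rows as worked:
p k k p k k p k k p
k k k k k k k k k k
p k k p k k p k k p
k k k k k k k k k k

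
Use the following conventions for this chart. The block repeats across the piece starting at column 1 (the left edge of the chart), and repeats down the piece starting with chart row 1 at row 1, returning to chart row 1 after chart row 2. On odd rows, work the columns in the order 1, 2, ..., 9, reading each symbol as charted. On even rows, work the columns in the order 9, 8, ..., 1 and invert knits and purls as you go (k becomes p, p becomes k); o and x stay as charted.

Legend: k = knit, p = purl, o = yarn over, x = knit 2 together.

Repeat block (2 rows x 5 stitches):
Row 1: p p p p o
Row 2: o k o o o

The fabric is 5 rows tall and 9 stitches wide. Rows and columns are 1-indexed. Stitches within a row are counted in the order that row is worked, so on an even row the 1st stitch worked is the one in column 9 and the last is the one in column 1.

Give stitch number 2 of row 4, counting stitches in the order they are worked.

Row 4: (4-1) mod 2 = 1, so use chart row 2. Even row -> WS.
Chart row 2 tiled across columns 1-9: o k o o o o k o o
WS: work from column 9 back to column 1 (reverse the tiled row), swapping k<->p (o and x unchanged).
Row 4 as worked: o o p o o o o p o
Stitch 2 in working order -> o

== STITCH ==
o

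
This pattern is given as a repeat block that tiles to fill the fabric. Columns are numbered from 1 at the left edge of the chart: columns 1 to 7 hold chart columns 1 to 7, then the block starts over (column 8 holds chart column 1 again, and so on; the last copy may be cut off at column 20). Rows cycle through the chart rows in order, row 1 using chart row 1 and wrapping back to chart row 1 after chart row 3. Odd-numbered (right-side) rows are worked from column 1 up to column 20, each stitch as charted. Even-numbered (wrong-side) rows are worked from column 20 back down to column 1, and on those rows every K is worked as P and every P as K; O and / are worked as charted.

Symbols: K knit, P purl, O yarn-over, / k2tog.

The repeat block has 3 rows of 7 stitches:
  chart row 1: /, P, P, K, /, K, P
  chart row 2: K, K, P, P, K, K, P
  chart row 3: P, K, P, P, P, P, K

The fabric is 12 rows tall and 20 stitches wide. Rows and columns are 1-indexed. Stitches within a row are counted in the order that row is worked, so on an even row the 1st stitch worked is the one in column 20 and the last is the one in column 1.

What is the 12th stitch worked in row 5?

== STITCH ==
K

Derivation:
For row 5: chart row = ((5-1) mod 3) + 1 = 2; this is a RS (odd) row.
Chart row 2 tiled across columns 1-20: K K P P K K P K K P P K K P K K P P K K
RS: work column 1 to column 20, symbols as charted — the tiled row is the row as worked.
The 12th stitch worked is K.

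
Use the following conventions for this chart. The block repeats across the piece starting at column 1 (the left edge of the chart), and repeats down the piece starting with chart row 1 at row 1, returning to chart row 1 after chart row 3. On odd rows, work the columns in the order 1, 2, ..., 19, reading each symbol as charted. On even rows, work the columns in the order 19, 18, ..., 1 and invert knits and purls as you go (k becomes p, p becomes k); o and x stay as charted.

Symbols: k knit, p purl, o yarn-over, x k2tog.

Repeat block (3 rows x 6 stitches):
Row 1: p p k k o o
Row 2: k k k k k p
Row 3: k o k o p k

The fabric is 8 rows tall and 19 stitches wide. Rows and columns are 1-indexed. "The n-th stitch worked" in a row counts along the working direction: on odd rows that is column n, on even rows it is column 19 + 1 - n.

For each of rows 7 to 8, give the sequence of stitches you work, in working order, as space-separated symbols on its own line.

Result:
p p k k o o p p k k o o p p k k o o p
p k p p p p p k p p p p p k p p p p p

Derivation:
Row 7: chart row 1, RS - tile across columns 1-19 and work as-is.
Row 8: chart row 2, WS - tiled (columns 1-19): k k k k k p k k k k k p k k k k k p k; work from column 19 back to 1 with k<->p swapped.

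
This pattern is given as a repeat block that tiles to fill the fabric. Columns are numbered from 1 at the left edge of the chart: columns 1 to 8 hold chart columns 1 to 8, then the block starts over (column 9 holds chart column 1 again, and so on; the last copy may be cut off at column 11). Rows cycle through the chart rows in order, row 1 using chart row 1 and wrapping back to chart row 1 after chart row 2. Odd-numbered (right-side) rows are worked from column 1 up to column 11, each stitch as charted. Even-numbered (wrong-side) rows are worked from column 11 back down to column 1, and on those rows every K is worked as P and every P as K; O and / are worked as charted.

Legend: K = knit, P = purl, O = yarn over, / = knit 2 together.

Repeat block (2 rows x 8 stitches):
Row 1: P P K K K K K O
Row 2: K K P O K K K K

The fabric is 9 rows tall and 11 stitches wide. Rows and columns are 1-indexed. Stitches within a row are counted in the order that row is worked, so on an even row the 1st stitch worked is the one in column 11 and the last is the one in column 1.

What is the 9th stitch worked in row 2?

For row 2: chart row = ((2-1) mod 2) + 1 = 2; this is a WS (even) row.
Chart row 2 tiled across columns 1-11: K K P O K K K K K K P
Wrong side: read the tiled row from column 11 down to 1 and exchange K with P (leave O, /).
Row 2 as worked: K P P P P P P O K P P
The 9th stitch worked is K.

Result:
K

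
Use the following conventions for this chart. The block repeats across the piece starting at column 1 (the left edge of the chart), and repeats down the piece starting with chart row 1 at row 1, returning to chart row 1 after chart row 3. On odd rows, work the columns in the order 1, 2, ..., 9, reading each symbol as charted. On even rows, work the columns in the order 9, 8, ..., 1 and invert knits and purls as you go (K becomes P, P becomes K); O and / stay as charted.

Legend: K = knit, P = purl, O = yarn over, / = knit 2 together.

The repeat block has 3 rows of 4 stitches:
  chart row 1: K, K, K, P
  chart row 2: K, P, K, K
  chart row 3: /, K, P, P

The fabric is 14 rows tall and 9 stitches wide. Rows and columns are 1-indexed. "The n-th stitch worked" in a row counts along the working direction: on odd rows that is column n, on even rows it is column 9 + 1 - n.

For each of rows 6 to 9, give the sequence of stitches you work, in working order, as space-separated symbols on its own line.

== ROWS AS WORKED ==
/ K K P / K K P /
K K K P K K K P K
P P P K P P P K P
/ K P P / K P P /

Derivation:
Row 6: chart row 3, WS - tiled (columns 1-9): / K P P / K P P /; work from column 9 back to 1 with K<->P swapped.
Row 7: chart row 1, RS - tile across columns 1-9 and work as-is.
Row 8: chart row 2, WS - tiled (columns 1-9): K P K K K P K K K; work from column 9 back to 1 with K<->P swapped.
Row 9: chart row 3, RS - tile across columns 1-9 and work as-is.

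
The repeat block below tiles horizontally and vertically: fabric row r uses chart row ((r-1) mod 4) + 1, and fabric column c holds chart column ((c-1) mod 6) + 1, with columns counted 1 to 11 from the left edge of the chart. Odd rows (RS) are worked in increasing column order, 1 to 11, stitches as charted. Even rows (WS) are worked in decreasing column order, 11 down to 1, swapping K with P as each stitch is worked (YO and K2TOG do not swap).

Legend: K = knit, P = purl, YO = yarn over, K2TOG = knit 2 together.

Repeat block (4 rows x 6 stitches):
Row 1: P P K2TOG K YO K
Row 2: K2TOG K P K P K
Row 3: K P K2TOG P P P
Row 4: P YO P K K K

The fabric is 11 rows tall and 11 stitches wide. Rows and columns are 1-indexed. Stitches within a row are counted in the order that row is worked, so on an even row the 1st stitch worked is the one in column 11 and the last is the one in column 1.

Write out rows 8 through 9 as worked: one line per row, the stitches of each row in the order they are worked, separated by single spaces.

Rows as worked:
P P K YO K P P P K YO K
P P K2TOG K YO K P P K2TOG K YO

Derivation:
Row 8: chart row 4, WS - tiled (columns 1-11): P YO P K K K P YO P K K; work from column 11 back to 1 with K<->P swapped.
Row 9: chart row 1, RS - tile across columns 1-11 and work as-is.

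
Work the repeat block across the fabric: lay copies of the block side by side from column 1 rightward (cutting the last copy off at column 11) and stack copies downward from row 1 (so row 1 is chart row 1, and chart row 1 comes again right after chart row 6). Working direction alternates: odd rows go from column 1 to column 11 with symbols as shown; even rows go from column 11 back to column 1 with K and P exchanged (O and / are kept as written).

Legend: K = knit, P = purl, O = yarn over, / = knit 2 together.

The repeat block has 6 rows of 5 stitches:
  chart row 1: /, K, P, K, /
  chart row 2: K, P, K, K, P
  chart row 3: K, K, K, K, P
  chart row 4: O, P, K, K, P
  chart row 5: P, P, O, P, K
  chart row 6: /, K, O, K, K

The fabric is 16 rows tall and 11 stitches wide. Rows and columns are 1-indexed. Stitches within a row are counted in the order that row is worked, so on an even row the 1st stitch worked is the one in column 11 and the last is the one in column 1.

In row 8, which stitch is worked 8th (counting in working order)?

Row 8 uses chart row ((8-1) mod 6)+1 = 2. Row 8 is even, so WS.
Chart row 2 tiled across columns 1-11: K P K K P K P K K P K
Wrong side: read the tiled row from column 11 down to 1 and exchange K with P (leave O, /).
Row 8 as worked: P K P P K P K P P K P
Stitch 8 in working order -> P

Stitch:
P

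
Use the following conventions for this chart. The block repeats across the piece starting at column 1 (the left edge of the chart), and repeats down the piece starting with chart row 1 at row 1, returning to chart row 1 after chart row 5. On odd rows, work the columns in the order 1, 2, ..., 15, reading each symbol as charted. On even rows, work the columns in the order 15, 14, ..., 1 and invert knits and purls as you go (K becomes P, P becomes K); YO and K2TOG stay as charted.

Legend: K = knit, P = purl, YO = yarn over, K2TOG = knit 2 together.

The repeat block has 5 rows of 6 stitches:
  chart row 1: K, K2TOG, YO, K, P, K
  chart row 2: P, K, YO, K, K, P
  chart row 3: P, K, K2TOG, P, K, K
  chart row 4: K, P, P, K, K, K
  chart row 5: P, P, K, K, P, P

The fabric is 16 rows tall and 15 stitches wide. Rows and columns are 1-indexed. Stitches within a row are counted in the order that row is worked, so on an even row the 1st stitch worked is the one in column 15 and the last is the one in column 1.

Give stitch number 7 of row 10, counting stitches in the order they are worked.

Stitch:
P

Derivation:
For row 10: chart row = ((10-1) mod 5) + 1 = 5; this is a WS (even) row.
Chart row 5 tiled across columns 1-15: P P K K P P P P K K P P P P K
Wrong side: read the tiled row from column 15 down to 1 and exchange K with P (leave YO, K2TOG).
Row 10 as worked: P K K K K P P K K K K P P K K
The 7th stitch worked is P.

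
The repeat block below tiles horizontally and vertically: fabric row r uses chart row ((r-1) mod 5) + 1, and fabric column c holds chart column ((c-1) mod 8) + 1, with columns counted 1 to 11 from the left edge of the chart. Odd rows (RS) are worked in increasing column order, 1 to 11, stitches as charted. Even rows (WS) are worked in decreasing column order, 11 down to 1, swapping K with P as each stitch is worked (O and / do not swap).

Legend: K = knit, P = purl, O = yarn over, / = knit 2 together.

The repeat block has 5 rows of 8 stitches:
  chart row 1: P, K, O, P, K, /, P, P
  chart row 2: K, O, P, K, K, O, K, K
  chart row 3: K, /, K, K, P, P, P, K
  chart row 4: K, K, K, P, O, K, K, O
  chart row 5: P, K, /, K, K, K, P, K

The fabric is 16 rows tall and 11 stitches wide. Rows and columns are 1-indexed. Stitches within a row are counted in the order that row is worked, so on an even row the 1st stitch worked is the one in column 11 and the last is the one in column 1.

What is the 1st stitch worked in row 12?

Stitch:
K

Derivation:
For row 12: chart row = ((12-1) mod 5) + 1 = 2; this is a WS (even) row.
Chart row 2 tiled across columns 1-11: K O P K K O K K K O P
WS: work from column 11 back to column 1 (reverse the tiled row), swapping K<->P (O and / unchanged).
Row 12 as worked: K O P P P O P P K O P
Counting 1 along the worked row gives K.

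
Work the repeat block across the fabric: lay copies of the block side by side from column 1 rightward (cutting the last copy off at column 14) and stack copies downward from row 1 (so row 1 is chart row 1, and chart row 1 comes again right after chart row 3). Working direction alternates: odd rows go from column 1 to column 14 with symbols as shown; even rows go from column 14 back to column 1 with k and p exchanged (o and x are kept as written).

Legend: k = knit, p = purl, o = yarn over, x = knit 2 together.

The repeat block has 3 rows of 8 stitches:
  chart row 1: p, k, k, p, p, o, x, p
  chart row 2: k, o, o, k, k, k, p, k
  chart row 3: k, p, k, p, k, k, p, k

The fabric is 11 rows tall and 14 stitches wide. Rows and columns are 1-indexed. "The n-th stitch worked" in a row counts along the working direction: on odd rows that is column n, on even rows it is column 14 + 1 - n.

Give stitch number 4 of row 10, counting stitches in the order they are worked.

For row 10: chart row = ((10-1) mod 3) + 1 = 1; this is a WS (even) row.
Chart row 1 tiled across columns 1-14: p k k p p o x p p k k p p o
WS row: flip the tiled sequence (start at column 14) and apply k<->p; o and x stay.
Row 10 as worked: o k k p p k k x o k k p p k
The 4th stitch worked is p.

Stitch:
p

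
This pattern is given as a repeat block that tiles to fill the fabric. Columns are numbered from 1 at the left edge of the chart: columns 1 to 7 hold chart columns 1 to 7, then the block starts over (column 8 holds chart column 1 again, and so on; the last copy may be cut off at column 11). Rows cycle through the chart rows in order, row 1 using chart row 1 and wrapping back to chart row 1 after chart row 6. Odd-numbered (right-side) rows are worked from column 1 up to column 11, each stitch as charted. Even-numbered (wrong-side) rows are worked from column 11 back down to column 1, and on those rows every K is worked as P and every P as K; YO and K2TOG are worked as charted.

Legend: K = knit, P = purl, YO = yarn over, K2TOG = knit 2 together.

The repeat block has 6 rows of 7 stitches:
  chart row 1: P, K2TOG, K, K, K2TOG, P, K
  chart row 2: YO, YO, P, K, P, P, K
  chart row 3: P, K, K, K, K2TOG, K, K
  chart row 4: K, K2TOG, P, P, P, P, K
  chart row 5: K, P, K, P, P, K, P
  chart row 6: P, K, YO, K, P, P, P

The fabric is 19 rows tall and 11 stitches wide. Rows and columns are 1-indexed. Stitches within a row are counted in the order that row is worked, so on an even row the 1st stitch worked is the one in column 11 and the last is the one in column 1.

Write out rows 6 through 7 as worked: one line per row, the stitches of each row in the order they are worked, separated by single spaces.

== ROWS AS WORKED ==
P YO P K K K K P YO P K
P K2TOG K K K2TOG P K P K2TOG K K

Derivation:
Row 6: chart row 6, WS - tiled (columns 1-11): P K YO K P P P P K YO K; work from column 11 back to 1 with K<->P swapped.
Row 7: chart row 1, RS - tile across columns 1-11 and work as-is.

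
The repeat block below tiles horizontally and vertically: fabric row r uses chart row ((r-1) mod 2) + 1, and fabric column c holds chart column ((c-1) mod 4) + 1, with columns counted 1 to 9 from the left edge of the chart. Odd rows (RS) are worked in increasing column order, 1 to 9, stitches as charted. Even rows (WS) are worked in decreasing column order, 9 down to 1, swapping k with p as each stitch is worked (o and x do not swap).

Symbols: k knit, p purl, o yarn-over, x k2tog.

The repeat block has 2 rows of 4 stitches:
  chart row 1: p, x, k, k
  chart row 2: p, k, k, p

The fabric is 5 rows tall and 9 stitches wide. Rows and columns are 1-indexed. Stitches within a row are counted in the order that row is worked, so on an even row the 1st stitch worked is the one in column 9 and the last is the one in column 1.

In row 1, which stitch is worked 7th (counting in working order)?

Result:
k

Derivation:
Row 1: (1-1) mod 2 = 0, so use chart row 1. Odd row -> RS.
Chart row 1 tiled across columns 1-9: p x k k p x k k p
Right side: take the tiled row as-is (worked left to right from column 1).
The 7th stitch worked is k.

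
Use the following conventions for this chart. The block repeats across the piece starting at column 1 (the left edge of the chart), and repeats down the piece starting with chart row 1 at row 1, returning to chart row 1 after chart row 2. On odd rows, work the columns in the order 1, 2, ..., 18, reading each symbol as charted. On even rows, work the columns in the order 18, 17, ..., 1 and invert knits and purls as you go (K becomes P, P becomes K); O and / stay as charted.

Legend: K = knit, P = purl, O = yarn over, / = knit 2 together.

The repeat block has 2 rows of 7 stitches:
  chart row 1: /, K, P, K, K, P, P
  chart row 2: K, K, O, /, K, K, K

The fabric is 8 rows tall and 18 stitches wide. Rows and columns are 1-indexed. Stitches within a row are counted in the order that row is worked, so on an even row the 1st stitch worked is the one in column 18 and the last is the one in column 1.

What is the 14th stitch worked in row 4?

For row 4: chart row = ((4-1) mod 2) + 1 = 2; this is a WS (even) row.
Chart row 2 tiled across columns 1-18: K K O / K K K K K O / K K K K K O /
Wrong side: read the tiled row from column 18 down to 1 and exchange K with P (leave O, /).
Row 4 as worked: / O P P P P P / O P P P P P / O P P
Counting 14 along the worked row gives P.

== STITCH ==
P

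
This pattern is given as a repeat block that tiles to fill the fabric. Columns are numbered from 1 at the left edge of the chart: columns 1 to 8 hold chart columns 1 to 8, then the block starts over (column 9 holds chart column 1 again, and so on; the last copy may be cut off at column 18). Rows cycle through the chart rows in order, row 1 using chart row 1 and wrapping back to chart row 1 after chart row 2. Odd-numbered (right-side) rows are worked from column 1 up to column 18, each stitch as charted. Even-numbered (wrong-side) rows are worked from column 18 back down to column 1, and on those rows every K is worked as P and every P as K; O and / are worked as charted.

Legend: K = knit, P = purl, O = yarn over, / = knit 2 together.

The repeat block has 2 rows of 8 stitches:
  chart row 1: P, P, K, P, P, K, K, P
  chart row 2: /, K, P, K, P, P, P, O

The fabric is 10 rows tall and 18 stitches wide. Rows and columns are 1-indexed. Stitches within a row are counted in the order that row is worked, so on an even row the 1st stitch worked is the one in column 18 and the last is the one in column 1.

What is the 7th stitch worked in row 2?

Row 2 uses chart row ((2-1) mod 2)+1 = 2. Row 2 is even, so WS.
Chart row 2 tiled across columns 1-18: / K P K P P P O / K P K P P P O / K
WS row: flip the tiled sequence (start at column 18) and apply K<->P; O and / stay.
Row 2 as worked: P / O K K K P K P / O K K K P K P /
Counting 7 along the worked row gives P.

Result:
P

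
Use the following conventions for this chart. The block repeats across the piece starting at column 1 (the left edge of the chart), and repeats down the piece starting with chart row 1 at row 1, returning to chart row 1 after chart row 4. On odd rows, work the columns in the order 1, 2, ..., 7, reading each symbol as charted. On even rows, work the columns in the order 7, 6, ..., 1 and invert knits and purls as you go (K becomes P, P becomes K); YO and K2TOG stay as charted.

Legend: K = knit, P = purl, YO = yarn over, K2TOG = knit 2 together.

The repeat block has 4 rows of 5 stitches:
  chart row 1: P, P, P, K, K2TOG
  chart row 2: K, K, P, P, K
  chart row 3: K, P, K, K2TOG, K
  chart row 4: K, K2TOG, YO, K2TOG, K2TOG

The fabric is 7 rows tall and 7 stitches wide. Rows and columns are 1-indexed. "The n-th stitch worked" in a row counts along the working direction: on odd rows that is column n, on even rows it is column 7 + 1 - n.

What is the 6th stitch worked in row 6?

Result:
P

Derivation:
For row 6: chart row = ((6-1) mod 4) + 1 = 2; this is a WS (even) row.
Chart row 2 tiled across columns 1-7: K K P P K K K
WS row: flip the tiled sequence (start at column 7) and apply K<->P; YO and K2TOG stay.
Row 6 as worked: P P P K K P P
Counting 6 along the worked row gives P.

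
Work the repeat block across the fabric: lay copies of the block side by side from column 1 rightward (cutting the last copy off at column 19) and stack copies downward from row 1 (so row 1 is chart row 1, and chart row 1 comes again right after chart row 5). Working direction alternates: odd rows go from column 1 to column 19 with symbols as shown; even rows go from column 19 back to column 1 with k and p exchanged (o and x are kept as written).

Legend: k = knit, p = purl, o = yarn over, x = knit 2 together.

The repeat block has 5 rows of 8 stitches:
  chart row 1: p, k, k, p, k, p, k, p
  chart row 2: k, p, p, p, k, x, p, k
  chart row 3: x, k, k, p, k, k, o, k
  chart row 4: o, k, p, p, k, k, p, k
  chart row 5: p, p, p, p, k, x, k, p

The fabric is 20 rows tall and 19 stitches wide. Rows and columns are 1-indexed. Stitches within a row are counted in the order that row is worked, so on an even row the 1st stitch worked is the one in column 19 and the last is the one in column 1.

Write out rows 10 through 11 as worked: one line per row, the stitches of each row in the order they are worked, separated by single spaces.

Rows as worked:
k k k k p x p k k k k k p x p k k k k
p k k p k p k p p k k p k p k p p k k

Derivation:
Row 10: chart row 5, WS - tiled (columns 1-19): p p p p k x k p p p p p k x k p p p p; work from column 19 back to 1 with k<->p swapped.
Row 11: chart row 1, RS - tile across columns 1-19 and work as-is.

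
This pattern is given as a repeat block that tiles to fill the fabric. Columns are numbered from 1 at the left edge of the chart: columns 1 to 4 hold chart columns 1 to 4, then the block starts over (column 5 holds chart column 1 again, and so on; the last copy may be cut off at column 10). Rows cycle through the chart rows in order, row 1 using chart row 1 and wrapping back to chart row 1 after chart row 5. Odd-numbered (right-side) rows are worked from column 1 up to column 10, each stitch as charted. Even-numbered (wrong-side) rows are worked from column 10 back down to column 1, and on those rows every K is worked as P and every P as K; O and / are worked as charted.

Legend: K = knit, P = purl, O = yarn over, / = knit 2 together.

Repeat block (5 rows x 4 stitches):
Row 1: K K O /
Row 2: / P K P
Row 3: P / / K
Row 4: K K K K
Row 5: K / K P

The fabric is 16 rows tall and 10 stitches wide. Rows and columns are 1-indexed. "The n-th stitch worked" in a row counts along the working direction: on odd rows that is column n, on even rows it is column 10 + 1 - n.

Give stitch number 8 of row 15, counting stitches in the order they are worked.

Result:
P

Derivation:
For row 15: chart row = ((15-1) mod 5) + 1 = 5; this is a RS (odd) row.
Chart row 5 tiled across columns 1-10: K / K P K / K P K /
RS: work column 1 to column 10, symbols as charted — the tiled row is the row as worked.
The 8th stitch worked is P.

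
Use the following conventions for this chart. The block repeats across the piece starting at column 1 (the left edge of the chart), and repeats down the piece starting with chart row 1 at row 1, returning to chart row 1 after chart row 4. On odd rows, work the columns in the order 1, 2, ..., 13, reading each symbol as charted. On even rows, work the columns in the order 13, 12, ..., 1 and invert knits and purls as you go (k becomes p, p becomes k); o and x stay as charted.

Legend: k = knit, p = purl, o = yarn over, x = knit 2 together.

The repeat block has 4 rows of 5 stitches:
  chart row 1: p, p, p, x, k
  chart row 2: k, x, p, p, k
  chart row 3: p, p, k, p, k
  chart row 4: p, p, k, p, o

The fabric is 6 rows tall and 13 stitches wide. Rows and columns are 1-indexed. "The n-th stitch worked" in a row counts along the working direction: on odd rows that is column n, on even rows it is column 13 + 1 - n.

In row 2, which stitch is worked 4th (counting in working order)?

Stitch:
p

Derivation:
For row 2: chart row = ((2-1) mod 4) + 1 = 2; this is a WS (even) row.
Chart row 2 tiled across columns 1-13: k x p p k k x p p k k x p
WS: work from column 13 back to column 1 (reverse the tiled row), swapping k<->p (o and x unchanged).
Row 2 as worked: k x p p k k x p p k k x p
Counting 4 along the worked row gives p.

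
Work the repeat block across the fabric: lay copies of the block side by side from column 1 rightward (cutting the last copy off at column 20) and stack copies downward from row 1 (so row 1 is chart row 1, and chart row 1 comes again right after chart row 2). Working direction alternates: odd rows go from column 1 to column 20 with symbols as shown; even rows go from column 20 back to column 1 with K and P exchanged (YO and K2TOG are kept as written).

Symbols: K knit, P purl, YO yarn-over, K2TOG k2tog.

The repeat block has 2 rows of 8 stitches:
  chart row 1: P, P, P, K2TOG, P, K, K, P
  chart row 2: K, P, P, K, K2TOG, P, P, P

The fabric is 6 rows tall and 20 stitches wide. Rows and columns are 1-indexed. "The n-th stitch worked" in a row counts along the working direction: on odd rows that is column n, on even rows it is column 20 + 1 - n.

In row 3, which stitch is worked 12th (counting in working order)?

Row 3 uses chart row ((3-1) mod 2)+1 = 1. Row 3 is odd, so RS.
Chart row 1 tiled across columns 1-20: P P P K2TOG P K K P P P P K2TOG P K K P P P P K2TOG
Right side: take the tiled row as-is (worked left to right from column 1).
The 12th stitch worked is K2TOG.

== STITCH ==
K2TOG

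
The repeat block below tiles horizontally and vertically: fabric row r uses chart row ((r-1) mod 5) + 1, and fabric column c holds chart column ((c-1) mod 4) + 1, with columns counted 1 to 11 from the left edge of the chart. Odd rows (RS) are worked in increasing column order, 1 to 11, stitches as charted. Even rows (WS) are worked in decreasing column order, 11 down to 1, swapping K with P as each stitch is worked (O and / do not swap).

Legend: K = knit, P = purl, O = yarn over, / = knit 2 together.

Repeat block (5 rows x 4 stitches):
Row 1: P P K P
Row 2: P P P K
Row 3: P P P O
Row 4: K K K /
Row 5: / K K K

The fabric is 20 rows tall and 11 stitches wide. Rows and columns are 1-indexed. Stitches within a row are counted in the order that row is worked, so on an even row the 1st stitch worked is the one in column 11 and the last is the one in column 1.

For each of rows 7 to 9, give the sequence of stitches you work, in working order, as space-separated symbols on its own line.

== ROWS AS WORKED ==
P P P K P P P K P P P
K K K O K K K O K K K
K K K / K K K / K K K

Derivation:
Row 7: chart row 2, RS - tile across columns 1-11 and work as-is.
Row 8: chart row 3, WS - tiled (columns 1-11): P P P O P P P O P P P; work from column 11 back to 1 with K<->P swapped.
Row 9: chart row 4, RS - tile across columns 1-11 and work as-is.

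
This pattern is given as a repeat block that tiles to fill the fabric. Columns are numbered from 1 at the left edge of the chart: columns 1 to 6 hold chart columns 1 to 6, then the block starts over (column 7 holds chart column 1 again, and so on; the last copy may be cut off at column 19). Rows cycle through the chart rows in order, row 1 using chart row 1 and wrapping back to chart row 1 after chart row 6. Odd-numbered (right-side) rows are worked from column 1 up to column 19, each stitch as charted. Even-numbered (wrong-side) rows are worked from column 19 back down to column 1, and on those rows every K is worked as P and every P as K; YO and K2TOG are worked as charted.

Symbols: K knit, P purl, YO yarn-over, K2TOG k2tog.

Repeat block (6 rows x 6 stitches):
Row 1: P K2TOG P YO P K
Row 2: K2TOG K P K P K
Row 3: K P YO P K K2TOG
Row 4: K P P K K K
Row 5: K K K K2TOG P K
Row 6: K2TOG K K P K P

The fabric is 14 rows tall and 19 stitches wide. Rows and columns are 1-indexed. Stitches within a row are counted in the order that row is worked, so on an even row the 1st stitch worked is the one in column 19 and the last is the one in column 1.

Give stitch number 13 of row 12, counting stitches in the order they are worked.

Row 12 uses chart row ((12-1) mod 6)+1 = 6. Row 12 is even, so WS.
Chart row 6 tiled across columns 1-19: K2TOG K K P K P K2TOG K K P K P K2TOG K K P K P K2TOG
WS: work from column 19 back to column 1 (reverse the tiled row), swapping K<->P (YO and K2TOG unchanged).
Row 12 as worked: K2TOG K P K P P K2TOG K P K P P K2TOG K P K P P K2TOG
The 13th stitch worked is K2TOG.

Stitch:
K2TOG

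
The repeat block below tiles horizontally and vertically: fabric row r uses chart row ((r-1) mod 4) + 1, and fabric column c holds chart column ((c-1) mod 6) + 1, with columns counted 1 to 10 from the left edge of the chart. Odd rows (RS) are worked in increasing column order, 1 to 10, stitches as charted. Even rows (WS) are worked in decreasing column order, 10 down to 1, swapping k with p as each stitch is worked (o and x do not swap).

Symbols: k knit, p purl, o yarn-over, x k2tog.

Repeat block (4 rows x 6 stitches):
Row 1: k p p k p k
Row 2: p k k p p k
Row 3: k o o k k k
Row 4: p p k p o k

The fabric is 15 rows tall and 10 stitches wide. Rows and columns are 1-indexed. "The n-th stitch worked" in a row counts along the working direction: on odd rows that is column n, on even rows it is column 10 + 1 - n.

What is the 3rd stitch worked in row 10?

Stitch:
p

Derivation:
Row 10: (10-1) mod 4 = 1, so use chart row 2. Even row -> WS.
Chart row 2 tiled across columns 1-10: p k k p p k p k k p
WS row: flip the tiled sequence (start at column 10) and apply k<->p; o and x stay.
Row 10 as worked: k p p k p k k p p k
The 3rd stitch worked is p.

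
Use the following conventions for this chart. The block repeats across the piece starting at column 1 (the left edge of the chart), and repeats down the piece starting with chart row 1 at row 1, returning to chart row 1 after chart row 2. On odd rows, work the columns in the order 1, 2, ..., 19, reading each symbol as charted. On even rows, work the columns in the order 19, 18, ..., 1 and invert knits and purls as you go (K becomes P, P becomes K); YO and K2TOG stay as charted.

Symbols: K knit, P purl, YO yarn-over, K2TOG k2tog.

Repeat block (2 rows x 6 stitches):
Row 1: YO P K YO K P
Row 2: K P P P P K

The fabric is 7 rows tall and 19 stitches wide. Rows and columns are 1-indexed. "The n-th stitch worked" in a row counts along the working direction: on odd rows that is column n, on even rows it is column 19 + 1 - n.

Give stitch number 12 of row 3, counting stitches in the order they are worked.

Row 3: (3-1) mod 2 = 0, so use chart row 1. Odd row -> RS.
Chart row 1 tiled across columns 1-19: YO P K YO K P YO P K YO K P YO P K YO K P YO
RS row: no reversal, no swap; stitch n worked = column n.
The 12th stitch worked is P.

Stitch:
P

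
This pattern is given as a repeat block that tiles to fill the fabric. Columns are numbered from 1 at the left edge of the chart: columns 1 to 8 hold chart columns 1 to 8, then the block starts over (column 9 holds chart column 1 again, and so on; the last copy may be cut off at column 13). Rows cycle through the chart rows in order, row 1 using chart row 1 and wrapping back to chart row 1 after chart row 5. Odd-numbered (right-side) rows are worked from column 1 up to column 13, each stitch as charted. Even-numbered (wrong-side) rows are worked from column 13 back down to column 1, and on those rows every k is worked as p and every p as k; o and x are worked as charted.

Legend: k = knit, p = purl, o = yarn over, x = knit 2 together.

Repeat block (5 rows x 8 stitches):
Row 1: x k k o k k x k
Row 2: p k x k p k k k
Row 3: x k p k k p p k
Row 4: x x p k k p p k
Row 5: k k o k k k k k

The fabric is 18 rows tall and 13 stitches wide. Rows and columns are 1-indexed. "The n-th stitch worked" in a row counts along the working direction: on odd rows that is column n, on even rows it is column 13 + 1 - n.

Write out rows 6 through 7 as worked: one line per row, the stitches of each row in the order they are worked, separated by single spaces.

Row 6: chart row 1, WS - tiled (columns 1-13): x k k o k k x k x k k o k; work from column 13 back to 1 with k<->p swapped.
Row 7: chart row 2, RS - tile across columns 1-13 and work as-is.

== ROWS AS WORKED ==
p o p p x p x p p o p p x
p k x k p k k k p k x k p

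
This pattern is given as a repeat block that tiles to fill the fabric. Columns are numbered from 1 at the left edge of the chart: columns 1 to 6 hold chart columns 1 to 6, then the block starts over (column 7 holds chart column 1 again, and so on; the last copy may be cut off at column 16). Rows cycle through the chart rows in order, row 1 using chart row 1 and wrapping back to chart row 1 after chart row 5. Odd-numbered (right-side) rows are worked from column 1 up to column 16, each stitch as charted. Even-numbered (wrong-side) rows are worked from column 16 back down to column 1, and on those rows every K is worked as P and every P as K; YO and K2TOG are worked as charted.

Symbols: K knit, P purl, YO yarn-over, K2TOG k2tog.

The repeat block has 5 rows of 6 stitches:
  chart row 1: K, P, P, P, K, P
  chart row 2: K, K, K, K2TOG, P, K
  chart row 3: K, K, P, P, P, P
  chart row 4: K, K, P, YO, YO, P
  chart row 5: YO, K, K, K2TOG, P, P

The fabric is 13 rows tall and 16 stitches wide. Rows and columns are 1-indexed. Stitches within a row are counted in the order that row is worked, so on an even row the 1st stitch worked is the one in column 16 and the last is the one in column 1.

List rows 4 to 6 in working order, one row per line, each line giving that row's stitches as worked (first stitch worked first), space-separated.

Row 4: chart row 4, WS - tiled (columns 1-16): K K P YO YO P K K P YO YO P K K P YO; work from column 16 back to 1 with K<->P swapped.
Row 5: chart row 5, RS - tile across columns 1-16 and work as-is.
Row 6: chart row 1, WS - tiled (columns 1-16): K P P P K P K P P P K P K P P P; work from column 16 back to 1 with K<->P swapped.

== ROWS AS WORKED ==
YO K P P K YO YO K P P K YO YO K P P
YO K K K2TOG P P YO K K K2TOG P P YO K K K2TOG
K K K P K P K K K P K P K K K P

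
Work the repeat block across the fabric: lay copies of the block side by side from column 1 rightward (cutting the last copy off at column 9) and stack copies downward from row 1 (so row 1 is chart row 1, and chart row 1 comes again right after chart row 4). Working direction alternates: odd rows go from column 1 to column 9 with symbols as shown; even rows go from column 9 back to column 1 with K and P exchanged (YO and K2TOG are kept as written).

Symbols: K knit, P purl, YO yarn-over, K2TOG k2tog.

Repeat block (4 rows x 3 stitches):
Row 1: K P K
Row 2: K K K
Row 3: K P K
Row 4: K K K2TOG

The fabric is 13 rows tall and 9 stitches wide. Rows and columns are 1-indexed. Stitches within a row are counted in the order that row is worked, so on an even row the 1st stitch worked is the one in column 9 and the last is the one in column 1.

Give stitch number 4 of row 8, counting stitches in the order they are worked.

== STITCH ==
K2TOG

Derivation:
For row 8: chart row = ((8-1) mod 4) + 1 = 4; this is a WS (even) row.
Chart row 4 tiled across columns 1-9: K K K2TOG K K K2TOG K K K2TOG
WS: work from column 9 back to column 1 (reverse the tiled row), swapping K<->P (YO and K2TOG unchanged).
Row 8 as worked: K2TOG P P K2TOG P P K2TOG P P
Counting 4 along the worked row gives K2TOG.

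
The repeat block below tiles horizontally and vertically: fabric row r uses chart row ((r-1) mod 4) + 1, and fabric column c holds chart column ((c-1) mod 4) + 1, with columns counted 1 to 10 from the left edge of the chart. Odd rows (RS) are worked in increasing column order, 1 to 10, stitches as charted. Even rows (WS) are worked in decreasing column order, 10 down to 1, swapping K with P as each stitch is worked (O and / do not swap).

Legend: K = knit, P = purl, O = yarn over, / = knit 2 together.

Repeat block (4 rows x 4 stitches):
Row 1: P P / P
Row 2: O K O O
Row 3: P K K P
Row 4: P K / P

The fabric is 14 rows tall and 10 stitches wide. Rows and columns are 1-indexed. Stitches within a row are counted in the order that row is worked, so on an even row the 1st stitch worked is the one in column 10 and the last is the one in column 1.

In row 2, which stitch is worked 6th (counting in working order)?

== STITCH ==
O

Derivation:
Row 2: (2-1) mod 4 = 1, so use chart row 2. Even row -> WS.
Chart row 2 tiled across columns 1-10: O K O O O K O O O K
WS: work from column 10 back to column 1 (reverse the tiled row), swapping K<->P (O and / unchanged).
Row 2 as worked: P O O O P O O O P O
Counting 6 along the worked row gives O.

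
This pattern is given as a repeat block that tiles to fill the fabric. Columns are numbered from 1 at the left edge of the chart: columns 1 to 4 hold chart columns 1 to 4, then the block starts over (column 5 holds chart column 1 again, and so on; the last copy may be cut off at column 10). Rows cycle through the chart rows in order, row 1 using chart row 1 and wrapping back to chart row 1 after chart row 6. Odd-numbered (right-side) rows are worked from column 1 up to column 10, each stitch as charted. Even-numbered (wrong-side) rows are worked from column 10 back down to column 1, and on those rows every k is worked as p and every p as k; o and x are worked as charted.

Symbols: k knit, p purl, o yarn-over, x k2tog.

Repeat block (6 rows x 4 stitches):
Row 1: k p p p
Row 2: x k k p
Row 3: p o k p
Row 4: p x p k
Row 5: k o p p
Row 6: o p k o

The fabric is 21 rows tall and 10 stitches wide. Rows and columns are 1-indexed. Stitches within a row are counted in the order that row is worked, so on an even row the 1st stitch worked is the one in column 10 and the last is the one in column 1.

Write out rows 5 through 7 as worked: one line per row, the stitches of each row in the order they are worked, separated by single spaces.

Row 5: chart row 5, RS - tile across columns 1-10 and work as-is.
Row 6: chart row 6, WS - tiled (columns 1-10): o p k o o p k o o p; work from column 10 back to 1 with k<->p swapped.
Row 7: chart row 1, RS - tile across columns 1-10 and work as-is.

== ROWS AS WORKED ==
k o p p k o p p k o
k o o p k o o p k o
k p p p k p p p k p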